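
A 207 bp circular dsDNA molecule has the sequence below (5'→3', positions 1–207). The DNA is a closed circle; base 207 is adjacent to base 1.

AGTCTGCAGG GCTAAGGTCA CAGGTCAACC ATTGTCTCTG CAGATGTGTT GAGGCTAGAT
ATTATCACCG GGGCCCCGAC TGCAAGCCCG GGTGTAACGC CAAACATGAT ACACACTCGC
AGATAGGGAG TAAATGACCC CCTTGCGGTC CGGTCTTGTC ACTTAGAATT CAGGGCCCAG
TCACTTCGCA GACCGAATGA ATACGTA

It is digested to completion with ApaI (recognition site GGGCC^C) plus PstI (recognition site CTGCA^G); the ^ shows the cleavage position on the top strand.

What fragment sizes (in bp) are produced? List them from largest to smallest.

102, 38, 34, 33 bp

ApaI sites (GGGCCC) start at positions 71, 173.
ApaI cuts after base 5 of each site (before the last base), so after positions 75, 177.
PstI sites (CTGCAG) start at positions 4, 38.
PstI cuts after base 5 of each site (before the last base), so after positions 8, 42.
Combined cut positions: 8, 42, 75, 177.
Circular molecule, 4 cuts → 4 fragments:
  9–42 → 34 bp
  43–75 → 33 bp
  76–177 → 102 bp
  178–207 then 1–8 → 30 + 8 = 38 bp
Sorted largest to smallest: 102, 38, 34, 33 bp.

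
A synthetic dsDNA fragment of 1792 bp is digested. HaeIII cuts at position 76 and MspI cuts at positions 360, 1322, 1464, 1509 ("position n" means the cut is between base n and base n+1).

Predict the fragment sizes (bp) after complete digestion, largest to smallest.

Combined cut positions (sorted): 76, 360, 1322, 1464, 1509.
Linear molecule, 5 cuts → 6 fragments:
  76 − 0 = 76 bp
  360 − 76 = 284 bp
  1322 − 360 = 962 bp
  1464 − 1322 = 142 bp
  1509 − 1464 = 45 bp
  1792 − 1509 = 283 bp
Sorted largest to smallest: 962, 284, 283, 142, 76, 45 bp.

962, 284, 283, 142, 76, 45 bp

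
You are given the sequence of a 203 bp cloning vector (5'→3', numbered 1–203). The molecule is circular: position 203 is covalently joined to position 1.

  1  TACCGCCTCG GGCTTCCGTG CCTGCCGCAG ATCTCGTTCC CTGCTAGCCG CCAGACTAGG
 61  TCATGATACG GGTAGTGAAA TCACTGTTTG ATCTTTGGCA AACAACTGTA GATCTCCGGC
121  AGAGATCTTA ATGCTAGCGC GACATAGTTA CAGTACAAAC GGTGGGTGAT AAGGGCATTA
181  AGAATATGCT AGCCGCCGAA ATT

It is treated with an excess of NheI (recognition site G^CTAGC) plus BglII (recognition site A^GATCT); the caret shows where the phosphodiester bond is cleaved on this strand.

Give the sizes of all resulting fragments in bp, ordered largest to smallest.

NheI sites (GCTAGC) start at positions 43, 133, 188.
NheI cuts after the first base of each site, so after positions 43, 133, 188.
BglII sites (AGATCT) start at positions 29, 110, 123.
BglII cuts after the first base of each site, so after positions 29, 110, 123.
Combined cut positions: 29, 43, 110, 123, 133, 188.
Circular molecule, 6 cuts → 6 fragments:
  30–43 → 14 bp
  44–110 → 67 bp
  111–123 → 13 bp
  124–133 → 10 bp
  134–188 → 55 bp
  189–203 then 1–29 → 15 + 29 = 44 bp
Sorted largest to smallest: 67, 55, 44, 14, 13, 10 bp.

67, 55, 44, 14, 13, 10 bp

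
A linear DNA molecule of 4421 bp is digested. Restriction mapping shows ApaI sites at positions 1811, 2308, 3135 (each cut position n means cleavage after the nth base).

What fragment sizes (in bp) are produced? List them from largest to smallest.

1811, 1286, 827, 497 bp

Linear molecule, 3 cuts → 4 fragments:
  1811 − 0 = 1811 bp
  2308 − 1811 = 497 bp
  3135 − 2308 = 827 bp
  4421 − 3135 = 1286 bp
Sorted largest to smallest: 1811, 1286, 827, 497 bp.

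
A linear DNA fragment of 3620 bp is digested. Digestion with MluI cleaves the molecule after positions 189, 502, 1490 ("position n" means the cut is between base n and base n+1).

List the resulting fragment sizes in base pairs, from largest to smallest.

2130, 988, 313, 189 bp

Linear molecule, 3 cuts → 4 fragments:
  189 − 0 = 189 bp
  502 − 189 = 313 bp
  1490 − 502 = 988 bp
  3620 − 1490 = 2130 bp
Sorted largest to smallest: 2130, 988, 313, 189 bp.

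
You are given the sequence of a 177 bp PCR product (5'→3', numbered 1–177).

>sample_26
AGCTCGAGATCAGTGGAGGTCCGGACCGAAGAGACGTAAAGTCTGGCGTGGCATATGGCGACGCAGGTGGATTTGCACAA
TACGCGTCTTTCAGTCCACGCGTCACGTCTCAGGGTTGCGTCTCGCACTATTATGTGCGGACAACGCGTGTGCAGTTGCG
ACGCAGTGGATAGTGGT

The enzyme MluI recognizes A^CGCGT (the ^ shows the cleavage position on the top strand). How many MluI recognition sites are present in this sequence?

3

ACGCGT occurs starting at positions 82, 98, 144.
MluI cuts at 3 sites.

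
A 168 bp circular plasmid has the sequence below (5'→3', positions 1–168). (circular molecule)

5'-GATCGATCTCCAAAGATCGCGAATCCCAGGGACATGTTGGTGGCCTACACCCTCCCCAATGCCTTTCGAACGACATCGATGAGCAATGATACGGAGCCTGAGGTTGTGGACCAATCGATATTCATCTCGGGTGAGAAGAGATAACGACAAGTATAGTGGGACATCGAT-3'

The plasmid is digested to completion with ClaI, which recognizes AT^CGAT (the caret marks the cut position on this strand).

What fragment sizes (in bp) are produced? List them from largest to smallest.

ClaI sites (ATCGAT) start at positions 2, 75, 114, 163.
ClaI cuts after base 2 of each site, so after positions 3, 76, 115, 164.
Circular molecule, 4 cuts → 4 fragments:
  4–76 → 73 bp
  77–115 → 39 bp
  116–164 → 49 bp
  165–168 then 1–3 → 4 + 3 = 7 bp
Sorted largest to smallest: 73, 49, 39, 7 bp.

73, 49, 39, 7 bp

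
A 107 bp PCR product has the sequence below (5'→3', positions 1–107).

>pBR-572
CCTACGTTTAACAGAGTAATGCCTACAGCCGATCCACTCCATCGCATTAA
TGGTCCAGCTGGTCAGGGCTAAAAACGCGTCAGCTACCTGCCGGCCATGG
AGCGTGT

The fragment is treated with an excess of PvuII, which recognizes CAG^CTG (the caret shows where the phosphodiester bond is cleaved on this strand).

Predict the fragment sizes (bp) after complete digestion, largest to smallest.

The PvuII site (CAGCTG) starts at position 56.
PvuII cuts after base 3 of each site, so after position 58.
Linear molecule, 1 cut → 2 fragments:
  1–58 → 58 bp
  59–107 → 49 bp
Sorted largest to smallest: 58, 49 bp.

58, 49 bp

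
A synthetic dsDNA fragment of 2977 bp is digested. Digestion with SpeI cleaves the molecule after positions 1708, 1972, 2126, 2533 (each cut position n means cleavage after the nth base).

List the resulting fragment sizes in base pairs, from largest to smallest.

1708, 444, 407, 264, 154 bp

Linear molecule, 4 cuts → 5 fragments:
  1708 − 0 = 1708 bp
  1972 − 1708 = 264 bp
  2126 − 1972 = 154 bp
  2533 − 2126 = 407 bp
  2977 − 2533 = 444 bp
Sorted largest to smallest: 1708, 444, 407, 264, 154 bp.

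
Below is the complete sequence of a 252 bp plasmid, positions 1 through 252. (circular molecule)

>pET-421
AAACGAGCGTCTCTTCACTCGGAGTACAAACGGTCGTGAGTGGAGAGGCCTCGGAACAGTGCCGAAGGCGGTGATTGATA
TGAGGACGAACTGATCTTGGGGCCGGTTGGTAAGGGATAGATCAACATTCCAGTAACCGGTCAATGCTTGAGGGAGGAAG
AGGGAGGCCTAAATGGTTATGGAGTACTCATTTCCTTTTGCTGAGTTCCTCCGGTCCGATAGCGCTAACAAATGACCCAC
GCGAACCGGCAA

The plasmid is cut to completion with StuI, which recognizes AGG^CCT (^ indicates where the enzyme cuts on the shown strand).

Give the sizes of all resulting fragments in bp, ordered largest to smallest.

StuI sites (AGGCCT) start at positions 46, 165.
StuI cuts after base 3 of each site, so after positions 48, 167.
Circular molecule, 2 cuts → 2 fragments:
  49–167 → 119 bp
  168–252 then 1–48 → 85 + 48 = 133 bp
Sorted largest to smallest: 133, 119 bp.

133, 119 bp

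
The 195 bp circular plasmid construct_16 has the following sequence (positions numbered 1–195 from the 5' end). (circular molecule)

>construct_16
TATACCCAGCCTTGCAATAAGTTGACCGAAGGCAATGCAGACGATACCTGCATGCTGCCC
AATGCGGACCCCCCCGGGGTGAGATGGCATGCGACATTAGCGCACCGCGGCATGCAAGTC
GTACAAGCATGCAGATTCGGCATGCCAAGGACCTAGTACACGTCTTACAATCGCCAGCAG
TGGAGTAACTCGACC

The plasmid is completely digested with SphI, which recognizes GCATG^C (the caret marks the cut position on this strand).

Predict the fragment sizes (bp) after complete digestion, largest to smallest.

105, 37, 23, 17, 13 bp

SphI sites (GCATGC) start at positions 50, 87, 110, 127, 140.
SphI cuts after base 5 of each site (before the last base), so after positions 54, 91, 114, 131, 144.
Circular molecule, 5 cuts → 5 fragments:
  55–91 → 37 bp
  92–114 → 23 bp
  115–131 → 17 bp
  132–144 → 13 bp
  145–195 then 1–54 → 51 + 54 = 105 bp
Sorted largest to smallest: 105, 37, 23, 17, 13 bp.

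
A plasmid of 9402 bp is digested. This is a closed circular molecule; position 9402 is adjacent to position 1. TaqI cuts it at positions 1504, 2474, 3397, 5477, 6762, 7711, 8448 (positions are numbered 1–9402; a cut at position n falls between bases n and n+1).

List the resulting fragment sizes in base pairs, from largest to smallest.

2458, 2080, 1285, 970, 949, 923, 737 bp

Circular molecule, 7 cuts → 7 fragments:
  2474 − 1504 = 970 bp
  3397 − 2474 = 923 bp
  5477 − 3397 = 2080 bp
  6762 − 5477 = 1285 bp
  7711 − 6762 = 949 bp
  8448 − 7711 = 737 bp
  wrap: 9402 − 8448 + 1504 = 2458 bp
Sorted largest to smallest: 2458, 2080, 1285, 970, 949, 923, 737 bp.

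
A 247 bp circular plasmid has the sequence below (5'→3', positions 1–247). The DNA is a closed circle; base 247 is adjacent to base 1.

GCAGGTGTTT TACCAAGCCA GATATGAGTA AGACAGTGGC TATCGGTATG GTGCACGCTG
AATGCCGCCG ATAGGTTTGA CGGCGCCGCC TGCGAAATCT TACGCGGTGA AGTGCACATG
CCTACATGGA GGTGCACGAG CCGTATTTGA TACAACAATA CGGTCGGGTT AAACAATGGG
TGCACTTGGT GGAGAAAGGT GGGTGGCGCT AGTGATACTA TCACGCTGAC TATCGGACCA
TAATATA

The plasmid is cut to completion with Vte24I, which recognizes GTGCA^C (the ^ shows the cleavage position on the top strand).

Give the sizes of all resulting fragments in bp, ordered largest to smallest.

Vte24I sites (GTGCAC) start at positions 51, 112, 132, 180.
Vte24I cuts after base 5 of each site (before the last base), so after positions 55, 116, 136, 184.
Circular molecule, 4 cuts → 4 fragments:
  56–116 → 61 bp
  117–136 → 20 bp
  137–184 → 48 bp
  185–247 then 1–55 → 63 + 55 = 118 bp
Sorted largest to smallest: 118, 61, 48, 20 bp.

118, 61, 48, 20 bp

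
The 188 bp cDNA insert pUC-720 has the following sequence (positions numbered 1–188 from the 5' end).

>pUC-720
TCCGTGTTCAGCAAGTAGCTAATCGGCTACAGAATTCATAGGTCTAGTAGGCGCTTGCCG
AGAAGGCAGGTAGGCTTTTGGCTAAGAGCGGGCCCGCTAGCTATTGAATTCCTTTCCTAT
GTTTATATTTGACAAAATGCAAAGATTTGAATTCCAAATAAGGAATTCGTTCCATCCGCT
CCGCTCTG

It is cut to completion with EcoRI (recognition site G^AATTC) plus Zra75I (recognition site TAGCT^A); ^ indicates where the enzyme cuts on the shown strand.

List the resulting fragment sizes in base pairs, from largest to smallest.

70, 43, 25, 20, 14, 12, 4 bp

EcoRI sites (GAATTC) start at positions 32, 106, 149, 163.
EcoRI cuts after the first base of each site, so after positions 32, 106, 149, 163.
Zra75I sites (TAGCTA) start at positions 16, 98.
Zra75I cuts after base 5 of each site (before the last base), so after positions 20, 102.
Combined cut positions: 20, 32, 102, 106, 149, 163.
Linear molecule, 6 cuts → 7 fragments:
  1–20 → 20 bp
  21–32 → 12 bp
  33–102 → 70 bp
  103–106 → 4 bp
  107–149 → 43 bp
  150–163 → 14 bp
  164–188 → 25 bp
Sorted largest to smallest: 70, 43, 25, 20, 14, 12, 4 bp.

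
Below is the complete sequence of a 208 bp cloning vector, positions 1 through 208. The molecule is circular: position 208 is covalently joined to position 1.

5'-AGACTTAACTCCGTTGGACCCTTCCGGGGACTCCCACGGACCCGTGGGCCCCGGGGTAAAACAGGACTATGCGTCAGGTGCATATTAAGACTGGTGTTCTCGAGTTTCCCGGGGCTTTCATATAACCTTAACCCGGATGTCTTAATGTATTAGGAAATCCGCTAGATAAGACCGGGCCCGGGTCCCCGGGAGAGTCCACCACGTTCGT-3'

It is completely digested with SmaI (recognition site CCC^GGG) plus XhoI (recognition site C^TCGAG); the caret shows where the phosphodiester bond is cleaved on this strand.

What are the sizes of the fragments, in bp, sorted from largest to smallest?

73, 69, 47, 11, 8 bp

SmaI sites (CCCGGG) start at positions 50, 108, 177, 185.
SmaI cuts after base 3 of each site, so after positions 52, 110, 179, 187.
The XhoI site (CTCGAG) starts at position 99.
XhoI cuts after the first base of each site, so after position 99.
Combined cut positions: 52, 99, 110, 179, 187.
Circular molecule, 5 cuts → 5 fragments:
  53–99 → 47 bp
  100–110 → 11 bp
  111–179 → 69 bp
  180–187 → 8 bp
  188–208 then 1–52 → 21 + 52 = 73 bp
Sorted largest to smallest: 73, 69, 47, 11, 8 bp.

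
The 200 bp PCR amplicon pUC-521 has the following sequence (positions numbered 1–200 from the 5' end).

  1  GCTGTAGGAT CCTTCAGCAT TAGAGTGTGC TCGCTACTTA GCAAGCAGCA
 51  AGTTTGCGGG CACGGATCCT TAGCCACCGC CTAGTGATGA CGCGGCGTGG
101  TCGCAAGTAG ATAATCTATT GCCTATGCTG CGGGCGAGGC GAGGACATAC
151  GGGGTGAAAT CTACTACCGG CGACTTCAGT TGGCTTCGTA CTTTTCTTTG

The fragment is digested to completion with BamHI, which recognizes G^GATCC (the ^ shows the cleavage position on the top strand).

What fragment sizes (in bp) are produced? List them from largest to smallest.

BamHI sites (GGATCC) start at positions 7, 64.
BamHI cuts after the first base of each site, so after positions 7, 64.
Linear molecule, 2 cuts → 3 fragments:
  1–7 → 7 bp
  8–64 → 57 bp
  65–200 → 136 bp
Sorted largest to smallest: 136, 57, 7 bp.

136, 57, 7 bp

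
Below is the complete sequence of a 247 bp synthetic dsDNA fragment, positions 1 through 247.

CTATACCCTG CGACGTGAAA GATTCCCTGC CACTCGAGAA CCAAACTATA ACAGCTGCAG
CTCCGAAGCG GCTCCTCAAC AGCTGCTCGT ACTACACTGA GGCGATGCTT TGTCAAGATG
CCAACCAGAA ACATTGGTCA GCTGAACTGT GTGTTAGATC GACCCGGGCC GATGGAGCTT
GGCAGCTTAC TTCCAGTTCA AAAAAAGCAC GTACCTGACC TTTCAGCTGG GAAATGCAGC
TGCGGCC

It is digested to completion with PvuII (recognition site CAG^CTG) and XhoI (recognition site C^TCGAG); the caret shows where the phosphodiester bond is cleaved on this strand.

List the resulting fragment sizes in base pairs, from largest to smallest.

85, 59, 33, 28, 21, 13, 8 bp

PvuII sites (CAGCTG) start at positions 52, 80, 139, 224, 237.
PvuII cuts after base 3 of each site, so after positions 54, 82, 141, 226, 239.
The XhoI site (CTCGAG) starts at position 33.
XhoI cuts after the first base of each site, so after position 33.
Combined cut positions: 33, 54, 82, 141, 226, 239.
Linear molecule, 6 cuts → 7 fragments:
  1–33 → 33 bp
  34–54 → 21 bp
  55–82 → 28 bp
  83–141 → 59 bp
  142–226 → 85 bp
  227–239 → 13 bp
  240–247 → 8 bp
Sorted largest to smallest: 85, 59, 33, 28, 21, 13, 8 bp.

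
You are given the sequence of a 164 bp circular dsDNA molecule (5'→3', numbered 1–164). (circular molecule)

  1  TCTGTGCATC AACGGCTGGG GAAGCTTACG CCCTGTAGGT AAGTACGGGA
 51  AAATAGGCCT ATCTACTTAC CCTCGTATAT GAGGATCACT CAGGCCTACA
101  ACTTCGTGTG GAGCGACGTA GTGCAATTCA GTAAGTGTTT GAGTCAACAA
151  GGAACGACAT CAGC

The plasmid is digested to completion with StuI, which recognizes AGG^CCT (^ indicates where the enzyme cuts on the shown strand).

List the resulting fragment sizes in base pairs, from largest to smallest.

StuI sites (AGGCCT) start at positions 55, 92.
StuI cuts after base 3 of each site, so after positions 57, 94.
Circular molecule, 2 cuts → 2 fragments:
  58–94 → 37 bp
  95–164 then 1–57 → 70 + 57 = 127 bp
Sorted largest to smallest: 127, 37 bp.

127, 37 bp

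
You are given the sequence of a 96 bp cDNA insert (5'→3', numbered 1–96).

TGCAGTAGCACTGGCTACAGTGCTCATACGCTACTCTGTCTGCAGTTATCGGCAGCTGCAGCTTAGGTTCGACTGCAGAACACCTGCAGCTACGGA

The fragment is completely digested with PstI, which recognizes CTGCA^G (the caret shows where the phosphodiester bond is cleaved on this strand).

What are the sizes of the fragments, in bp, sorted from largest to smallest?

44, 17, 16, 11, 8 bp

PstI sites (CTGCAG) start at positions 40, 56, 73, 84.
PstI cuts after base 5 of each site (before the last base), so after positions 44, 60, 77, 88.
Linear molecule, 4 cuts → 5 fragments:
  1–44 → 44 bp
  45–60 → 16 bp
  61–77 → 17 bp
  78–88 → 11 bp
  89–96 → 8 bp
Sorted largest to smallest: 44, 17, 16, 11, 8 bp.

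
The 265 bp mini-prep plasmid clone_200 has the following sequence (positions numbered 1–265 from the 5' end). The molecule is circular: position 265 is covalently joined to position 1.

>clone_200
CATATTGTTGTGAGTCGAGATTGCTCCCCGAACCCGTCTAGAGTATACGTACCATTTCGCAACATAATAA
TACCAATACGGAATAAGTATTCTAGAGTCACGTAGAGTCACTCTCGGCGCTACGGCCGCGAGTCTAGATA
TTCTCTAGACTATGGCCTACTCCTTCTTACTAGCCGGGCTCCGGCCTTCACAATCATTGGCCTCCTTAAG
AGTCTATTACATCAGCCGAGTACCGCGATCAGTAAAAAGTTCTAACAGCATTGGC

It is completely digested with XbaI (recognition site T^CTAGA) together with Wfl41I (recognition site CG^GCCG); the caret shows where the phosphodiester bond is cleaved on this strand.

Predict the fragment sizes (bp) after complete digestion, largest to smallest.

XbaI sites (TCTAGA) start at positions 37, 91, 133, 144.
XbaI cuts after the first base of each site, so after positions 37, 91, 133, 144.
The Wfl41I site (CGGCCG) starts at position 123.
Wfl41I cuts after base 2 of each site, so after position 124.
Combined cut positions: 37, 91, 124, 133, 144.
Circular molecule, 5 cuts → 5 fragments:
  38–91 → 54 bp
  92–124 → 33 bp
  125–133 → 9 bp
  134–144 → 11 bp
  145–265 then 1–37 → 121 + 37 = 158 bp
Sorted largest to smallest: 158, 54, 33, 11, 9 bp.

158, 54, 33, 11, 9 bp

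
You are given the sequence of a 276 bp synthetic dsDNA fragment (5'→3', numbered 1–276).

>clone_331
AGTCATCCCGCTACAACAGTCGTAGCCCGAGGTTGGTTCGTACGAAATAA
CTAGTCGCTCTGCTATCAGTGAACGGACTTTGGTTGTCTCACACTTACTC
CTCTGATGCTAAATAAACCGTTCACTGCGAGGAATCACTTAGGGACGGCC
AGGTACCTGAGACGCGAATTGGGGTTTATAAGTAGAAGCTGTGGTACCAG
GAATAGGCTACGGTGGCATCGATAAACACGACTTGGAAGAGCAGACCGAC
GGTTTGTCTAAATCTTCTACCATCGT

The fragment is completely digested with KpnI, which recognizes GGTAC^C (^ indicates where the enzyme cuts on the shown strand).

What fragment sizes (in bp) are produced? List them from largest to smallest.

KpnI sites (GGTACC) start at positions 152, 193.
KpnI cuts after base 5 of each site (before the last base), so after positions 156, 197.
Linear molecule, 2 cuts → 3 fragments:
  1–156 → 156 bp
  157–197 → 41 bp
  198–276 → 79 bp
Sorted largest to smallest: 156, 79, 41 bp.

156, 79, 41 bp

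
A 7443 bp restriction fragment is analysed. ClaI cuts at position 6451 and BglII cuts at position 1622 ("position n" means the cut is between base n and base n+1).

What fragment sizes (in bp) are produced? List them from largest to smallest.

4829, 1622, 992 bp

Combined cut positions (sorted): 1622, 6451.
Linear molecule, 2 cuts → 3 fragments:
  1622 − 0 = 1622 bp
  6451 − 1622 = 4829 bp
  7443 − 6451 = 992 bp
Sorted largest to smallest: 4829, 1622, 992 bp.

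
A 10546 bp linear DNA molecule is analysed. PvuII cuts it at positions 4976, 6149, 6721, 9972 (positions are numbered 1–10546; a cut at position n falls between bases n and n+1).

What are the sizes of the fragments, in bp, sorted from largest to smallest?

Linear molecule, 4 cuts → 5 fragments:
  4976 − 0 = 4976 bp
  6149 − 4976 = 1173 bp
  6721 − 6149 = 572 bp
  9972 − 6721 = 3251 bp
  10546 − 9972 = 574 bp
Sorted largest to smallest: 4976, 3251, 1173, 574, 572 bp.

4976, 3251, 1173, 574, 572 bp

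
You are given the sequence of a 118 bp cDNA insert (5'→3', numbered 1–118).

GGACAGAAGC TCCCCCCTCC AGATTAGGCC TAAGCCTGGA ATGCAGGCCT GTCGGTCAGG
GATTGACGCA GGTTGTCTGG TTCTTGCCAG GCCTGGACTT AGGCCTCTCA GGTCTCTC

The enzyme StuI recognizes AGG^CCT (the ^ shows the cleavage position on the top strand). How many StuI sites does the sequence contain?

4

AGGCCT occurs starting at positions 26, 45, 89, 101.
StuI cuts at 4 sites.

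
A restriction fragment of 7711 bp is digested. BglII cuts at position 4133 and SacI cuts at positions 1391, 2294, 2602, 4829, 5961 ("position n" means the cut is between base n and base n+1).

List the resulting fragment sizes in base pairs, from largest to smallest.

Combined cut positions (sorted): 1391, 2294, 2602, 4133, 4829, 5961.
Linear molecule, 6 cuts → 7 fragments:
  1391 − 0 = 1391 bp
  2294 − 1391 = 903 bp
  2602 − 2294 = 308 bp
  4133 − 2602 = 1531 bp
  4829 − 4133 = 696 bp
  5961 − 4829 = 1132 bp
  7711 − 5961 = 1750 bp
Sorted largest to smallest: 1750, 1531, 1391, 1132, 903, 696, 308 bp.

1750, 1531, 1391, 1132, 903, 696, 308 bp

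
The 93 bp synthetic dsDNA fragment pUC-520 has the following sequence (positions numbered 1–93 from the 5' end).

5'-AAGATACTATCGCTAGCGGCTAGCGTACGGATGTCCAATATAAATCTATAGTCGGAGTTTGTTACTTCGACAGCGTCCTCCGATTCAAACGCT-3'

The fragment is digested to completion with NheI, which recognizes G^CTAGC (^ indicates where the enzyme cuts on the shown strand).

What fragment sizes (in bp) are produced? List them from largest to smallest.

74, 12, 7 bp

NheI sites (GCTAGC) start at positions 12, 19.
NheI cuts after the first base of each site, so after positions 12, 19.
Linear molecule, 2 cuts → 3 fragments:
  1–12 → 12 bp
  13–19 → 7 bp
  20–93 → 74 bp
Sorted largest to smallest: 74, 12, 7 bp.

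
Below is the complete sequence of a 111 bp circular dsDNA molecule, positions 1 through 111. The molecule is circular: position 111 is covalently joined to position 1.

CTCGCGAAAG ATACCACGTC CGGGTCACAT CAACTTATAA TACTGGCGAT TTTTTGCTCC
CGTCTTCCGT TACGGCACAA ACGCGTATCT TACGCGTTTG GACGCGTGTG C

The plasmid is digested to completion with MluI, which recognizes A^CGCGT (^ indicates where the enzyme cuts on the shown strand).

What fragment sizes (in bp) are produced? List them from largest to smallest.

90, 11, 10 bp

MluI sites (ACGCGT) start at positions 81, 92, 102.
MluI cuts after the first base of each site, so after positions 81, 92, 102.
Circular molecule, 3 cuts → 3 fragments:
  82–92 → 11 bp
  93–102 → 10 bp
  103–111 then 1–81 → 9 + 81 = 90 bp
Sorted largest to smallest: 90, 11, 10 bp.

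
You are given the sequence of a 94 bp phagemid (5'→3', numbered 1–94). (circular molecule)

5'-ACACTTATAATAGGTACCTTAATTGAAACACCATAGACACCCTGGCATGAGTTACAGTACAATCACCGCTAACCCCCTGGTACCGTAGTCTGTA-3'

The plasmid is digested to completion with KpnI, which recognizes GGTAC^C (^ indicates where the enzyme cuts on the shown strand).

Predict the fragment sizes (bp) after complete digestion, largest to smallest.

66, 28 bp

KpnI sites (GGTACC) start at positions 13, 79.
KpnI cuts after base 5 of each site (before the last base), so after positions 17, 83.
Circular molecule, 2 cuts → 2 fragments:
  18–83 → 66 bp
  84–94 then 1–17 → 11 + 17 = 28 bp
Sorted largest to smallest: 66, 28 bp.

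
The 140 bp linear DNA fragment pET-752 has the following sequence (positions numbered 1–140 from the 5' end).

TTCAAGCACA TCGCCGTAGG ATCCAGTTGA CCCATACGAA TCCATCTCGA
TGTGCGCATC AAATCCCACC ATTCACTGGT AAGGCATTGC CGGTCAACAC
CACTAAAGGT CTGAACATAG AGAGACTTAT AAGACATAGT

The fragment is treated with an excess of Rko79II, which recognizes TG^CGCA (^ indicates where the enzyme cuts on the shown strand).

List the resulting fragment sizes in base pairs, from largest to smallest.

The Rko79II site (TGCGCA) starts at position 53.
Rko79II cuts after base 2 of each site, so after position 54.
Linear molecule, 1 cut → 2 fragments:
  1–54 → 54 bp
  55–140 → 86 bp
Sorted largest to smallest: 86, 54 bp.

86, 54 bp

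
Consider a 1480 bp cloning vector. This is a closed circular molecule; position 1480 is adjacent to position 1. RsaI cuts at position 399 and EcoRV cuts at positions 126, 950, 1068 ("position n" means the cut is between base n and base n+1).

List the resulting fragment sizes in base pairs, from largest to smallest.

Combined cut positions (sorted): 126, 399, 950, 1068.
Circular molecule, 4 cuts → 4 fragments:
  399 − 126 = 273 bp
  950 − 399 = 551 bp
  1068 − 950 = 118 bp
  wrap: 1480 − 1068 + 126 = 538 bp
Sorted largest to smallest: 551, 538, 273, 118 bp.

551, 538, 273, 118 bp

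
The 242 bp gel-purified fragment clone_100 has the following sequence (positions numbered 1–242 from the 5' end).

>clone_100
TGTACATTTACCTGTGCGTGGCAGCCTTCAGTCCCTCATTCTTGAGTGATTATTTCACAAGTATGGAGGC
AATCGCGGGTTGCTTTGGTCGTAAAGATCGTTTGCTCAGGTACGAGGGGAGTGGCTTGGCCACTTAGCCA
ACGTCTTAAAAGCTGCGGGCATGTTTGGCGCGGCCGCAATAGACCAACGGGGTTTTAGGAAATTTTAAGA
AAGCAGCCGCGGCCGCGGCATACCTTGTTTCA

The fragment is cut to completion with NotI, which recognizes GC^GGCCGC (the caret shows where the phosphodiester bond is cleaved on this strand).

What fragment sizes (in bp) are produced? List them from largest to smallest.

171, 49, 22 bp

NotI sites (GCGGCCGC) start at positions 170, 219.
NotI cuts after base 2 of each site, so after positions 171, 220.
Linear molecule, 2 cuts → 3 fragments:
  1–171 → 171 bp
  172–220 → 49 bp
  221–242 → 22 bp
Sorted largest to smallest: 171, 49, 22 bp.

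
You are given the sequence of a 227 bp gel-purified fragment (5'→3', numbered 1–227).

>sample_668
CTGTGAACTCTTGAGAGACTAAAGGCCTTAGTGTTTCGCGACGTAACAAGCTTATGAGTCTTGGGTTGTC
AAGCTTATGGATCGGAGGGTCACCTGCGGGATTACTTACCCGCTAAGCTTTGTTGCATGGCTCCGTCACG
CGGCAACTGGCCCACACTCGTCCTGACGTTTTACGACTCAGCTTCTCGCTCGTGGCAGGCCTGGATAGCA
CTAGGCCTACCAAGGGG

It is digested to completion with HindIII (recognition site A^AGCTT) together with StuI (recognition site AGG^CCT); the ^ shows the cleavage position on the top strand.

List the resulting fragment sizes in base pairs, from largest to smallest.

84, 44, 25, 23, 23, 16, 12 bp

HindIII sites (AAGCTT) start at positions 48, 71, 115.
HindIII cuts after the first base of each site, so after positions 48, 71, 115.
StuI sites (AGGCCT) start at positions 23, 197, 213.
StuI cuts after base 3 of each site, so after positions 25, 199, 215.
Combined cut positions: 25, 48, 71, 115, 199, 215.
Linear molecule, 6 cuts → 7 fragments:
  1–25 → 25 bp
  26–48 → 23 bp
  49–71 → 23 bp
  72–115 → 44 bp
  116–199 → 84 bp
  200–215 → 16 bp
  216–227 → 12 bp
Sorted largest to smallest: 84, 44, 25, 23, 23, 16, 12 bp.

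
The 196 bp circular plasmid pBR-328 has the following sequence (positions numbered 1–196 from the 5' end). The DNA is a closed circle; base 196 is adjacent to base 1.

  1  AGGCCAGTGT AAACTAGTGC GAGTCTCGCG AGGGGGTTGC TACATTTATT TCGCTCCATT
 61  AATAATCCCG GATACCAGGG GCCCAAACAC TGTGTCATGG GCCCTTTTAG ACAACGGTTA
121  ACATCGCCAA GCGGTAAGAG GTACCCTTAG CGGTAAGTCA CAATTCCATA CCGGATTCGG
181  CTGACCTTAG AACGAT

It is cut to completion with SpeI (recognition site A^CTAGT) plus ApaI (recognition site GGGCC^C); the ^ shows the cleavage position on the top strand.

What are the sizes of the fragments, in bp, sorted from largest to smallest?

The SpeI site (ACTAGT) starts at position 13.
SpeI cuts after the first base of each site, so after position 13.
ApaI sites (GGGCCC) start at positions 79, 99.
ApaI cuts after base 5 of each site (before the last base), so after positions 83, 103.
Combined cut positions: 13, 83, 103.
Circular molecule, 3 cuts → 3 fragments:
  14–83 → 70 bp
  84–103 → 20 bp
  104–196 then 1–13 → 93 + 13 = 106 bp
Sorted largest to smallest: 106, 70, 20 bp.

106, 70, 20 bp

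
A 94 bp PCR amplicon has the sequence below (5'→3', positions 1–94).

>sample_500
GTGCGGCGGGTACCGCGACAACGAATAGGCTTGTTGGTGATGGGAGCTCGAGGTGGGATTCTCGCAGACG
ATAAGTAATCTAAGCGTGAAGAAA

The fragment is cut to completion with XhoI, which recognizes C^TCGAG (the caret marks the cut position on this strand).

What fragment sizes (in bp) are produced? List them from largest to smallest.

47, 47 bp

The XhoI site (CTCGAG) starts at position 47.
XhoI cuts after the first base of each site, so after position 47.
Linear molecule, 1 cut → 2 fragments:
  1–47 → 47 bp
  48–94 → 47 bp
Sorted largest to smallest: 47, 47 bp.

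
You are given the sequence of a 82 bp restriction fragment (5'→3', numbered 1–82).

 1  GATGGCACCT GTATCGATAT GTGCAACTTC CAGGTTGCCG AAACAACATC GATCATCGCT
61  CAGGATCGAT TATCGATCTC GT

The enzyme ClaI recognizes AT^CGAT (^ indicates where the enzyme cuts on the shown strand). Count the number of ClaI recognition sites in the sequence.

4

ATCGAT occurs starting at positions 13, 48, 65, 72.
ClaI cuts at 4 sites.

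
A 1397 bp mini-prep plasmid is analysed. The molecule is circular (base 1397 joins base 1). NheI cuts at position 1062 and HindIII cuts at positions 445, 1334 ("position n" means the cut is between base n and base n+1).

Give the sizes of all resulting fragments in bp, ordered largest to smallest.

617, 508, 272 bp

Combined cut positions (sorted): 445, 1062, 1334.
Circular molecule, 3 cuts → 3 fragments:
  1062 − 445 = 617 bp
  1334 − 1062 = 272 bp
  wrap: 1397 − 1334 + 445 = 508 bp
Sorted largest to smallest: 617, 508, 272 bp.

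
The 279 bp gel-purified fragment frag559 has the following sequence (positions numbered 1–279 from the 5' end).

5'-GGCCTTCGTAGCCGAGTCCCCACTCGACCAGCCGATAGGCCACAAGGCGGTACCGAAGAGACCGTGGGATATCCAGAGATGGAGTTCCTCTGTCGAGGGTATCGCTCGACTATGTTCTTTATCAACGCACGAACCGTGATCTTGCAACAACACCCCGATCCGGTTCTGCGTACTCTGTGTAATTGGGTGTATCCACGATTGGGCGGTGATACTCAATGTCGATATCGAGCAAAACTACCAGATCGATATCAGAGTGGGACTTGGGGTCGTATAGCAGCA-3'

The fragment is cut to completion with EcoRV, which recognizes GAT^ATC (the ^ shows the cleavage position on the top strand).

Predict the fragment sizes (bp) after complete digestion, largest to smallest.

EcoRV sites (GATATC) start at positions 68, 221, 245.
EcoRV cuts after base 3 of each site, so after positions 70, 223, 247.
Linear molecule, 3 cuts → 4 fragments:
  1–70 → 70 bp
  71–223 → 153 bp
  224–247 → 24 bp
  248–279 → 32 bp
Sorted largest to smallest: 153, 70, 32, 24 bp.

153, 70, 32, 24 bp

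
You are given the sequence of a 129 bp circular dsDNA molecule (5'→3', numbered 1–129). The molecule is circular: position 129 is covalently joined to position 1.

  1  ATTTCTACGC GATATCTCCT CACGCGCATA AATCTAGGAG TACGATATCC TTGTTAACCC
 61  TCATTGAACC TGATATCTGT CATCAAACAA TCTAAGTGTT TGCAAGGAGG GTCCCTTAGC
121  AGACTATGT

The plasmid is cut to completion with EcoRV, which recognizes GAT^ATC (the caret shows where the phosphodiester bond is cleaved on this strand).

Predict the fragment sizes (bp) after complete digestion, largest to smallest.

EcoRV sites (GATATC) start at positions 11, 44, 72.
EcoRV cuts after base 3 of each site, so after positions 13, 46, 74.
Circular molecule, 3 cuts → 3 fragments:
  14–46 → 33 bp
  47–74 → 28 bp
  75–129 then 1–13 → 55 + 13 = 68 bp
Sorted largest to smallest: 68, 33, 28 bp.

68, 33, 28 bp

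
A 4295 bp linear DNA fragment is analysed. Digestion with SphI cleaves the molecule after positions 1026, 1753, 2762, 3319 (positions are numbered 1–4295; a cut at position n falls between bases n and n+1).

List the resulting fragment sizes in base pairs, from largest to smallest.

Linear molecule, 4 cuts → 5 fragments:
  1026 − 0 = 1026 bp
  1753 − 1026 = 727 bp
  2762 − 1753 = 1009 bp
  3319 − 2762 = 557 bp
  4295 − 3319 = 976 bp
Sorted largest to smallest: 1026, 1009, 976, 727, 557 bp.

1026, 1009, 976, 727, 557 bp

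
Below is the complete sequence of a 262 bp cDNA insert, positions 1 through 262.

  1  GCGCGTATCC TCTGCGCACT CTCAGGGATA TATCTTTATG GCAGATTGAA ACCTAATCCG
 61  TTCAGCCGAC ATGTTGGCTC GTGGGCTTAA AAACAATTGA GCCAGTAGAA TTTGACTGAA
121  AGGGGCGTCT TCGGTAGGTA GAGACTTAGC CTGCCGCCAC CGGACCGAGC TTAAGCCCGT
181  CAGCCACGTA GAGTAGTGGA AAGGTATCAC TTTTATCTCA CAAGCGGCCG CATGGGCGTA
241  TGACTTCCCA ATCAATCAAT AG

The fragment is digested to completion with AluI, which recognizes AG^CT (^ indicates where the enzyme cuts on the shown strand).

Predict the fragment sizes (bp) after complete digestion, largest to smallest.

The AluI site (AGCT) starts at position 168.
AluI cuts after base 2 of each site, so after position 169.
Linear molecule, 1 cut → 2 fragments:
  1–169 → 169 bp
  170–262 → 93 bp
Sorted largest to smallest: 169, 93 bp.

169, 93 bp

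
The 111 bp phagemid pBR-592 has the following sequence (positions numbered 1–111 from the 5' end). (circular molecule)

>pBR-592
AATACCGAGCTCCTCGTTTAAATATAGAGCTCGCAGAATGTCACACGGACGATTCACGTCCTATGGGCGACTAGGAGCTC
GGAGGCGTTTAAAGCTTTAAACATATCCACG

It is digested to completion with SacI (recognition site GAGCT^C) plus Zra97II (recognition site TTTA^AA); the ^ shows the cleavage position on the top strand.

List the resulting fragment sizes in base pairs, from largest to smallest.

48, 23, 12, 11, 9, 8 bp

SacI sites (GAGCTC) start at positions 7, 27, 75.
SacI cuts after base 5 of each site (before the last base), so after positions 11, 31, 79.
Zra97II sites (TTTAAA) start at positions 17, 88, 96.
Zra97II cuts after base 4 of each site, so after positions 20, 91, 99.
Combined cut positions: 11, 20, 31, 79, 91, 99.
Circular molecule, 6 cuts → 6 fragments:
  12–20 → 9 bp
  21–31 → 11 bp
  32–79 → 48 bp
  80–91 → 12 bp
  92–99 → 8 bp
  100–111 then 1–11 → 12 + 11 = 23 bp
Sorted largest to smallest: 48, 23, 12, 11, 9, 8 bp.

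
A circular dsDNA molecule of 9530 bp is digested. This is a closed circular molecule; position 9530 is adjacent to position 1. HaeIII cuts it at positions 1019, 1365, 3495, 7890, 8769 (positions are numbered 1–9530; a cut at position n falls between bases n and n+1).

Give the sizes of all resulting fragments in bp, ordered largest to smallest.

Circular molecule, 5 cuts → 5 fragments:
  1365 − 1019 = 346 bp
  3495 − 1365 = 2130 bp
  7890 − 3495 = 4395 bp
  8769 − 7890 = 879 bp
  wrap: 9530 − 8769 + 1019 = 1780 bp
Sorted largest to smallest: 4395, 2130, 1780, 879, 346 bp.

4395, 2130, 1780, 879, 346 bp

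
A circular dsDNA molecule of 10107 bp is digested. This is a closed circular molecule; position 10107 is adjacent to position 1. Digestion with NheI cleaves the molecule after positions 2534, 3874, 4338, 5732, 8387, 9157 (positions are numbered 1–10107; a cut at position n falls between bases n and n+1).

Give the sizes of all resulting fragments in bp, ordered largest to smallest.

3484, 2655, 1394, 1340, 770, 464 bp

Circular molecule, 6 cuts → 6 fragments:
  3874 − 2534 = 1340 bp
  4338 − 3874 = 464 bp
  5732 − 4338 = 1394 bp
  8387 − 5732 = 2655 bp
  9157 − 8387 = 770 bp
  wrap: 10107 − 9157 + 2534 = 3484 bp
Sorted largest to smallest: 3484, 2655, 1394, 1340, 770, 464 bp.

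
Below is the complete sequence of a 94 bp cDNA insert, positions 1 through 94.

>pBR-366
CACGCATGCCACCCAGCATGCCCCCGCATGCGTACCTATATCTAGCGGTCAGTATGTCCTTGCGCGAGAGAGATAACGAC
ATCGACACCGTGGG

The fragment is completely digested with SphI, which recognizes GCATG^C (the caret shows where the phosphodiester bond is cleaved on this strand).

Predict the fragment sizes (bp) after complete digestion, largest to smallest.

SphI sites (GCATGC) start at positions 4, 16, 26.
SphI cuts after base 5 of each site (before the last base), so after positions 8, 20, 30.
Linear molecule, 3 cuts → 4 fragments:
  1–8 → 8 bp
  9–20 → 12 bp
  21–30 → 10 bp
  31–94 → 64 bp
Sorted largest to smallest: 64, 12, 10, 8 bp.

64, 12, 10, 8 bp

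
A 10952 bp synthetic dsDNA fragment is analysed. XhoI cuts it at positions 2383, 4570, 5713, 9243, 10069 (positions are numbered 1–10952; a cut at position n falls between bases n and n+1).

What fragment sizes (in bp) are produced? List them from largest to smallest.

Linear molecule, 5 cuts → 6 fragments:
  2383 − 0 = 2383 bp
  4570 − 2383 = 2187 bp
  5713 − 4570 = 1143 bp
  9243 − 5713 = 3530 bp
  10069 − 9243 = 826 bp
  10952 − 10069 = 883 bp
Sorted largest to smallest: 3530, 2383, 2187, 1143, 883, 826 bp.

3530, 2383, 2187, 1143, 883, 826 bp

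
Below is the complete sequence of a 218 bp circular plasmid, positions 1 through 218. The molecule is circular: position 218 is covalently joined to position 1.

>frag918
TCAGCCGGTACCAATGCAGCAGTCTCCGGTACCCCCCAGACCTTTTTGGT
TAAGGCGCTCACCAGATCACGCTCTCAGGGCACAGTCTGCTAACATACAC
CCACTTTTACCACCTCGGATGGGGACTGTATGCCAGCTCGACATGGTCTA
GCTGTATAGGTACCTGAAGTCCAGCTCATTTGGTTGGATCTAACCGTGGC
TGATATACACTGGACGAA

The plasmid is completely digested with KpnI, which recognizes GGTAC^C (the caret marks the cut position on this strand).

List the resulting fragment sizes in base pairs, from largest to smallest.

KpnI sites (GGTACC) start at positions 7, 28, 159.
KpnI cuts after base 5 of each site (before the last base), so after positions 11, 32, 163.
Circular molecule, 3 cuts → 3 fragments:
  12–32 → 21 bp
  33–163 → 131 bp
  164–218 then 1–11 → 55 + 11 = 66 bp
Sorted largest to smallest: 131, 66, 21 bp.

131, 66, 21 bp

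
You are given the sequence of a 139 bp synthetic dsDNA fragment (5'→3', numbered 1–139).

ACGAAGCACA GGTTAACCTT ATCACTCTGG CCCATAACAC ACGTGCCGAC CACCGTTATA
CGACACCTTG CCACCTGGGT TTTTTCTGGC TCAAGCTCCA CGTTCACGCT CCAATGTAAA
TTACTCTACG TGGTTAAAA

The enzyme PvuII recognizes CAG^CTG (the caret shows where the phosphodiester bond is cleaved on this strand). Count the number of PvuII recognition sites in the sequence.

No occurrence of CAGCTG is present in the sequence.
PvuII does not cut: 0 sites.

0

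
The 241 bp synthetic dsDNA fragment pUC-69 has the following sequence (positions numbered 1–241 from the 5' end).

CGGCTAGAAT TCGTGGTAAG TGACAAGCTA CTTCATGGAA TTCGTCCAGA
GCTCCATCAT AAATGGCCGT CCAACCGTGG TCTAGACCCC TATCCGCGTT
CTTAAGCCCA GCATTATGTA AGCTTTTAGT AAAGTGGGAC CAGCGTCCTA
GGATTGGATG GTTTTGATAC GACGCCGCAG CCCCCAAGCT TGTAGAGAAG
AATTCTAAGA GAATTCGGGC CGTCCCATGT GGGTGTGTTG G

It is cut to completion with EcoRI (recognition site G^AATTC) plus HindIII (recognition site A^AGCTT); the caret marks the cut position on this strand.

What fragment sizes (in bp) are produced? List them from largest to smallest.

82, 66, 31, 30, 14, 11, 7 bp

EcoRI sites (GAATTC) start at positions 7, 38, 200, 211.
EcoRI cuts after the first base of each site, so after positions 7, 38, 200, 211.
HindIII sites (AAGCTT) start at positions 120, 186.
HindIII cuts after the first base of each site, so after positions 120, 186.
Combined cut positions: 7, 38, 120, 186, 200, 211.
Linear molecule, 6 cuts → 7 fragments:
  1–7 → 7 bp
  8–38 → 31 bp
  39–120 → 82 bp
  121–186 → 66 bp
  187–200 → 14 bp
  201–211 → 11 bp
  212–241 → 30 bp
Sorted largest to smallest: 82, 66, 31, 30, 14, 11, 7 bp.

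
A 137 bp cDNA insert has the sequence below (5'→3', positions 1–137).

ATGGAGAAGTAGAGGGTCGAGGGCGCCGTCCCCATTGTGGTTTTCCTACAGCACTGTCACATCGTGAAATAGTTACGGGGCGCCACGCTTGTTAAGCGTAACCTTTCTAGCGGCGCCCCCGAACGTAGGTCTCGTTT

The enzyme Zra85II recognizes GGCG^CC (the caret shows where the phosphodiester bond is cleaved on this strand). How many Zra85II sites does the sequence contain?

3

GGCGCC occurs starting at positions 22, 79, 112.
Zra85II cuts at 3 sites.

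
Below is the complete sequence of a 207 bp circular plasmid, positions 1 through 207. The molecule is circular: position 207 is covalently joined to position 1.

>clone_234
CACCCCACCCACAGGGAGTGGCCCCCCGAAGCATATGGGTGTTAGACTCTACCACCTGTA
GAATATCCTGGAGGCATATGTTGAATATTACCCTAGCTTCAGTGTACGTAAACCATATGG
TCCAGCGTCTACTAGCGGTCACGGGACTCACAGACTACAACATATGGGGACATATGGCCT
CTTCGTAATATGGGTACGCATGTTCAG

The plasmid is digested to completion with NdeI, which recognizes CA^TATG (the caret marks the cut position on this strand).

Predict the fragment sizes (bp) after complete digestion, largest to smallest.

68, 47, 43, 39, 10 bp

NdeI sites (CATATG) start at positions 32, 75, 114, 161, 171.
NdeI cuts after base 2 of each site, so after positions 33, 76, 115, 162, 172.
Circular molecule, 5 cuts → 5 fragments:
  34–76 → 43 bp
  77–115 → 39 bp
  116–162 → 47 bp
  163–172 → 10 bp
  173–207 then 1–33 → 35 + 33 = 68 bp
Sorted largest to smallest: 68, 47, 43, 39, 10 bp.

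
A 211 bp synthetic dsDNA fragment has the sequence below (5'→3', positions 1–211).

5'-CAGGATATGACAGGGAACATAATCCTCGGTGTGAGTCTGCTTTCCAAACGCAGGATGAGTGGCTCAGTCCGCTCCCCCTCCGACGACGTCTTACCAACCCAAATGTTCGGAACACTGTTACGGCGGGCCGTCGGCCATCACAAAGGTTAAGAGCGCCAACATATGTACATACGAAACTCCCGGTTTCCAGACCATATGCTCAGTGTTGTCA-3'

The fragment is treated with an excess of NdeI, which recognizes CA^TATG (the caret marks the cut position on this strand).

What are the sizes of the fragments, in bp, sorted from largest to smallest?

NdeI sites (CATATG) start at positions 160, 193.
NdeI cuts after base 2 of each site, so after positions 161, 194.
Linear molecule, 2 cuts → 3 fragments:
  1–161 → 161 bp
  162–194 → 33 bp
  195–211 → 17 bp
Sorted largest to smallest: 161, 33, 17 bp.

161, 33, 17 bp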